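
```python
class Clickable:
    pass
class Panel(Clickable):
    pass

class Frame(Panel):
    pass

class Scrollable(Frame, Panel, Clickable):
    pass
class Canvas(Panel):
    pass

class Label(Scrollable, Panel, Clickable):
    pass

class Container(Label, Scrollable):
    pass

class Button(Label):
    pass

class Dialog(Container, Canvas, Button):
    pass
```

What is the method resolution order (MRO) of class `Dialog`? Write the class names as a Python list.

[Dialog, Container, Canvas, Button, Label, Scrollable, Frame, Panel, Clickable, object]

L[Dialog] = Dialog + merge(L[Container], L[Canvas], L[Button], [Container Canvas Button])
  take Container:  [Container Label Scrollable Frame Panel Clickable object] + [Canvas Panel Clickable object] + [Button Label Scrollable Frame Panel Clickable object] + [Container Canvas Button]
  take Canvas:  [Label Scrollable Frame Panel Clickable object] + [Canvas Panel Clickable object] + [Button Label Scrollable Frame Panel Clickable object] + [Canvas Button]
  take Button:  [Label Scrollable Frame Panel Clickable object] + [Panel Clickable object] + [Button Label Scrollable Frame Panel Clickable object] + [Button]
  take Label:  [Label Scrollable Frame Panel Clickable object] + [Panel Clickable object] + [Label Scrollable Frame Panel Clickable object]
  take Scrollable:  [Scrollable Frame Panel Clickable object] + [Panel Clickable object] + [Scrollable Frame Panel Clickable object]
  take Frame:  [Frame Panel Clickable object] + [Panel Clickable object] + [Frame Panel Clickable object]
  take Panel:  [Panel Clickable object] + [Panel Clickable object] + [Panel Clickable object]
  take Clickable:  [Clickable object] + [Clickable object] + [Clickable object]
  take object:  [object] + [object] + [object]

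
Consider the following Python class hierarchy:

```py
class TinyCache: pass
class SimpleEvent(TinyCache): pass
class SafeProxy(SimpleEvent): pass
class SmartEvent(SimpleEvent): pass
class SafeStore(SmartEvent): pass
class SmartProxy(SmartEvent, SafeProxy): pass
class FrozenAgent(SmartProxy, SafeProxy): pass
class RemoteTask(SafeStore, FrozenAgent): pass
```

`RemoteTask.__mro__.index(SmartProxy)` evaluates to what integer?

L[RemoteTask] = RemoteTask + merge(L[SafeStore], L[FrozenAgent], [SafeStore FrozenAgent])
  take SafeStore:  [SafeStore SmartEvent SimpleEvent TinyCache object] + [FrozenAgent SmartProxy SmartEvent SafeProxy SimpleEvent TinyCache object] + [SafeStore FrozenAgent]
  take FrozenAgent:  [SmartEvent SimpleEvent TinyCache object] + [FrozenAgent SmartProxy SmartEvent SafeProxy SimpleEvent TinyCache object] + [FrozenAgent]
  take SmartProxy:  [SmartEvent SimpleEvent TinyCache object] + [SmartProxy SmartEvent SafeProxy SimpleEvent TinyCache object]
  take SmartEvent:  [SmartEvent SimpleEvent TinyCache object] + [SmartEvent SafeProxy SimpleEvent TinyCache object]
  take SafeProxy:  [SimpleEvent TinyCache object] + [SafeProxy SimpleEvent TinyCache object]
  take SimpleEvent:  [SimpleEvent TinyCache object] + [SimpleEvent TinyCache object]
  take TinyCache:  [TinyCache object] + [TinyCache object]
  take object:  [object] + [object]
MRO: RemoteTask SafeStore FrozenAgent SmartProxy SmartEvent SafeProxy SimpleEvent TinyCache object
SmartProxy sits at index 3.

3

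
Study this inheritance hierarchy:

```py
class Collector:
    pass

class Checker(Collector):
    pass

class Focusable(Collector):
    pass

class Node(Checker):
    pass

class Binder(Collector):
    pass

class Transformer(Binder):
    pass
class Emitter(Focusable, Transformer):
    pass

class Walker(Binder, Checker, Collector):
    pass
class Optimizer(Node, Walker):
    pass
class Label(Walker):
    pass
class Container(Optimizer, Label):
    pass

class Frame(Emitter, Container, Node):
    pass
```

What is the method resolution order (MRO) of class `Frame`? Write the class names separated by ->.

Frame -> Emitter -> Focusable -> Transformer -> Container -> Optimizer -> Node -> Label -> Walker -> Binder -> Checker -> Collector -> object

L[Frame] = Frame + merge(L[Emitter], L[Container], L[Node], [Emitter Container Node])
  take Emitter:  [Emitter Focusable Transformer Binder Collector object] + [Container Optimizer Node Label Walker Binder Checker Collector object] + [Node Checker Collector object] + [Emitter Container Node]
  take Focusable:  [Focusable Transformer Binder Collector object] + [Container Optimizer Node Label Walker Binder Checker Collector object] + [Node Checker Collector object] + [Container Node]
  take Transformer:  [Transformer Binder Collector object] + [Container Optimizer Node Label Walker Binder Checker Collector object] + [Node Checker Collector object] + [Container Node]
  take Container:  [Binder Collector object] + [Container Optimizer Node Label Walker Binder Checker Collector object] + [Node Checker Collector object] + [Container Node]
  take Optimizer:  [Binder Collector object] + [Optimizer Node Label Walker Binder Checker Collector object] + [Node Checker Collector object] + [Node]
  take Node:  [Binder Collector object] + [Node Label Walker Binder Checker Collector object] + [Node Checker Collector object] + [Node]
  take Label:  [Binder Collector object] + [Label Walker Binder Checker Collector object] + [Checker Collector object]
  take Walker:  [Binder Collector object] + [Walker Binder Checker Collector object] + [Checker Collector object]
  take Binder:  [Binder Collector object] + [Binder Checker Collector object] + [Checker Collector object]
  take Checker:  [Collector object] + [Checker Collector object] + [Checker Collector object]
  take Collector:  [Collector object] + [Collector object] + [Collector object]
  take object:  [object] + [object] + [object]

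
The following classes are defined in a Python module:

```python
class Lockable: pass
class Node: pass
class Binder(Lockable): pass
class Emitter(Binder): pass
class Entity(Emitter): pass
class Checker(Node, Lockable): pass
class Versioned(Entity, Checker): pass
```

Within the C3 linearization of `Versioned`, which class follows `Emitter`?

Binder

L[Versioned] = Versioned + merge(L[Entity], L[Checker], [Entity Checker])
  take Entity:  [Entity Emitter Binder Lockable object] + [Checker Node Lockable object] + [Entity Checker]
  take Emitter:  [Emitter Binder Lockable object] + [Checker Node Lockable object] + [Checker]
  take Binder:  [Binder Lockable object] + [Checker Node Lockable object] + [Checker]
  take Checker:  [Lockable object] + [Checker Node Lockable object] + [Checker]
  take Node:  [Lockable object] + [Node Lockable object]
  take Lockable:  [Lockable object] + [Lockable object]
  take object:  [object] + [object]
MRO: Versioned Entity Emitter Binder Checker Node Lockable object
Emitter is at position 2; next is Binder.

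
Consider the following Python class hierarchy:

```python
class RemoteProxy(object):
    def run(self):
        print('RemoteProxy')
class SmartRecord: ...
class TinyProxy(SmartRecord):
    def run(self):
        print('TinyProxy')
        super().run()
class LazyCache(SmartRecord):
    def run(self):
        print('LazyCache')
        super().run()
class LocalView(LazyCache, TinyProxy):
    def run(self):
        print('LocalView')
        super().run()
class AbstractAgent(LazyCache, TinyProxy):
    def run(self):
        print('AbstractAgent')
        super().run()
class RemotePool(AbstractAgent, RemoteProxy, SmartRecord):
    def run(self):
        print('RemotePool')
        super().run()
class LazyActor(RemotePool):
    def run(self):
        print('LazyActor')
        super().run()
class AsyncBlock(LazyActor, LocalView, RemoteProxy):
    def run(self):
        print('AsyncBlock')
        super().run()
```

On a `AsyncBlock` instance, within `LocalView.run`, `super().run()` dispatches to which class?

L[AsyncBlock] = AsyncBlock + merge(L[LazyActor], L[LocalView], L[RemoteProxy], [LazyActor LocalView RemoteProxy])
  take LazyActor:  [LazyActor RemotePool AbstractAgent LazyCache TinyProxy RemoteProxy SmartRecord object] + [LocalView LazyCache TinyProxy SmartRecord object] + [RemoteProxy object] + [LazyActor LocalView RemoteProxy]
  take RemotePool:  [RemotePool AbstractAgent LazyCache TinyProxy RemoteProxy SmartRecord object] + [LocalView LazyCache TinyProxy SmartRecord object] + [RemoteProxy object] + [LocalView RemoteProxy]
  take AbstractAgent:  [AbstractAgent LazyCache TinyProxy RemoteProxy SmartRecord object] + [LocalView LazyCache TinyProxy SmartRecord object] + [RemoteProxy object] + [LocalView RemoteProxy]
  take LocalView:  [LazyCache TinyProxy RemoteProxy SmartRecord object] + [LocalView LazyCache TinyProxy SmartRecord object] + [RemoteProxy object] + [LocalView RemoteProxy]
  take LazyCache:  [LazyCache TinyProxy RemoteProxy SmartRecord object] + [LazyCache TinyProxy SmartRecord object] + [RemoteProxy object] + [RemoteProxy]
  take TinyProxy:  [TinyProxy RemoteProxy SmartRecord object] + [TinyProxy SmartRecord object] + [RemoteProxy object] + [RemoteProxy]
  take RemoteProxy:  [RemoteProxy SmartRecord object] + [SmartRecord object] + [RemoteProxy object] + [RemoteProxy]
  take SmartRecord:  [SmartRecord object] + [SmartRecord object] + [object]
  take object:  [object] + [object] + [object]
MRO: AsyncBlock LazyActor RemotePool AbstractAgent LocalView LazyCache TinyProxy RemoteProxy SmartRecord object
super() in LocalView.run on a AsyncBlock instance goes to the class after LocalView in AsyncBlock's MRO: LazyCache.

LazyCache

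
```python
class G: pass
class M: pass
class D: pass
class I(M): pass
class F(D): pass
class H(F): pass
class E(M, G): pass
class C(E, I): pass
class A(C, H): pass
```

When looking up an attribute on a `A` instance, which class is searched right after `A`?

C

L[A] = A + merge(L[C], L[H], [C H])
  take C:  [C E I M G object] + [H F D object] + [C H]
  take E:  [E I M G object] + [H F D object] + [H]
  take I:  [I M G object] + [H F D object] + [H]
  take M:  [M G object] + [H F D object] + [H]
  take G:  [G object] + [H F D object] + [H]
  take H:  [object] + [H F D object] + [H]
  take F:  [object] + [F D object]
  take D:  [object] + [D object]
  take object:  [object] + [object]
MRO: A C E I M G H F D object
A is at position 0; next is C.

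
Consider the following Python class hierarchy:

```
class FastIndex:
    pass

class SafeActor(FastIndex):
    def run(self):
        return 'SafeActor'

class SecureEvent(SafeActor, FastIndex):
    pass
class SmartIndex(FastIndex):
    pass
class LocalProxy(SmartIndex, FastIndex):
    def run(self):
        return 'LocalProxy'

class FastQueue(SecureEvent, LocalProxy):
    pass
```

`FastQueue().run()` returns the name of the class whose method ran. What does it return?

L[FastQueue] = FastQueue + merge(L[SecureEvent], L[LocalProxy], [SecureEvent LocalProxy])
  take SecureEvent:  [SecureEvent SafeActor FastIndex object] + [LocalProxy SmartIndex FastIndex object] + [SecureEvent LocalProxy]
  take SafeActor:  [SafeActor FastIndex object] + [LocalProxy SmartIndex FastIndex object] + [LocalProxy]
  take LocalProxy:  [FastIndex object] + [LocalProxy SmartIndex FastIndex object] + [LocalProxy]
  take SmartIndex:  [FastIndex object] + [SmartIndex FastIndex object]
  take FastIndex:  [FastIndex object] + [FastIndex object]
  take object:  [object] + [object]
MRO: FastQueue SecureEvent SafeActor LocalProxy SmartIndex FastIndex object
run is defined in: LocalProxy, SafeActor. First along the MRO is SafeActor.

SafeActor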